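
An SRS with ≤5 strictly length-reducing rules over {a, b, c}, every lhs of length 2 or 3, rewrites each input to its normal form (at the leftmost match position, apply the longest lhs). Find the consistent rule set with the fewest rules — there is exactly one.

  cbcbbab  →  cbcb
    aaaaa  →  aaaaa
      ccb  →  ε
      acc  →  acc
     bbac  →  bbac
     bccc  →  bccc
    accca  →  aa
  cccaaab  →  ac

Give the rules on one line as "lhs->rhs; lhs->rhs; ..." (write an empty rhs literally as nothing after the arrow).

  | cbcbbab => cbcb
  | aaaaa
  | ccb => ε
  | acc

aab->c; bab->; ca->a; ccb->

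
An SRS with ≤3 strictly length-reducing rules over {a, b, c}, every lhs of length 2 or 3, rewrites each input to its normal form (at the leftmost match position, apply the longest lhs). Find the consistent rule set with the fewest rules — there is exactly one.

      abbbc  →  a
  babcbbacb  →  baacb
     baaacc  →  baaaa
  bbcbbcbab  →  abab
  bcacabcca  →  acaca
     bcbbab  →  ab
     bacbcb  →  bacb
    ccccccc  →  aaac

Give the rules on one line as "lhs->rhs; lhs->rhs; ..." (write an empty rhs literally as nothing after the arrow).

bb->; bc->; cc->a

  | abbbc => abc => a
  | babcbbacb => babbacb => baacb
  | baaacc => baaaa
  | bbcbbcbab => cbbcbab => ccbab => abab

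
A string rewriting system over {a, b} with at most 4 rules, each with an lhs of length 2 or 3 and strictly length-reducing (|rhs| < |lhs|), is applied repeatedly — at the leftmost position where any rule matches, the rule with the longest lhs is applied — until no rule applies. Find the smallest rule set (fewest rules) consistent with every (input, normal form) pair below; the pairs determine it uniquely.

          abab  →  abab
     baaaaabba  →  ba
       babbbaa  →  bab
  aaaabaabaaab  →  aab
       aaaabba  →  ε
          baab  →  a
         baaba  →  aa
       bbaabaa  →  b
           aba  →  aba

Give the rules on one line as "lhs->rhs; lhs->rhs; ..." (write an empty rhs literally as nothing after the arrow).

  | abab
  | baaaaabba => baaabba => babba => baaa => ba
  | babbbaa => babaa => bab
  | aaaabaabaaab => abaabaaab => abbaaab => aaaaab => aab

aaa->; baa->b; bb->a; bbb->b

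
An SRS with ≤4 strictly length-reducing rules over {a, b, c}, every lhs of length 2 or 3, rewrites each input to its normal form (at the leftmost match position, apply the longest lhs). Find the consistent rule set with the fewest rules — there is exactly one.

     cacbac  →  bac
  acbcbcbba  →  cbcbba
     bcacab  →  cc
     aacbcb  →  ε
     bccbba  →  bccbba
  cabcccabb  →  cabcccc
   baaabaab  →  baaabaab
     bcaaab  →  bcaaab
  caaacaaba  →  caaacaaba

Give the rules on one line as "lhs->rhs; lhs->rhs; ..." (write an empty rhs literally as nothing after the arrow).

  | cacbac => bac
  | acbcbcbba => cbcbba
  | bcacab => bab => cc
  | aacbcb => acb => ε

abb->c; acb->; bab->cc; cac->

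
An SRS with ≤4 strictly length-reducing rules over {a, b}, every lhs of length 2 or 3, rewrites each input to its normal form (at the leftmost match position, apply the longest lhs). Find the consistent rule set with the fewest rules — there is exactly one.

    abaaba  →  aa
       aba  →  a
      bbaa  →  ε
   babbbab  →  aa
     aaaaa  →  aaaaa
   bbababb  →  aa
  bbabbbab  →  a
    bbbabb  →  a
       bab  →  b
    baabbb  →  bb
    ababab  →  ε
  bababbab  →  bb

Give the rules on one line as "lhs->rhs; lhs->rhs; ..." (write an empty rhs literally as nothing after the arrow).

ab->; ba->; bbb->aa

  | abaaba => aaba => aa
  | aba => a
  | bbaa => ba => ε
  | babbbab => bbbab => aaab => aa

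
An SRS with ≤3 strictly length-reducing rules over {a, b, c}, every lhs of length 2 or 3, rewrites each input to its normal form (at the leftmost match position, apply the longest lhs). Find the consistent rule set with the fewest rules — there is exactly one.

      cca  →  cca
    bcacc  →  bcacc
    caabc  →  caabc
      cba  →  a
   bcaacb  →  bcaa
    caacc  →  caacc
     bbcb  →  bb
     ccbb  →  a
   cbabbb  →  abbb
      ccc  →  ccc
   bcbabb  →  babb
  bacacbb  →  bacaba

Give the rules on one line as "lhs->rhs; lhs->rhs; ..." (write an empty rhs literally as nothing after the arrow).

cb->; cbb->ba

  | cca
  | bcacc
  | caabc
  | cba => a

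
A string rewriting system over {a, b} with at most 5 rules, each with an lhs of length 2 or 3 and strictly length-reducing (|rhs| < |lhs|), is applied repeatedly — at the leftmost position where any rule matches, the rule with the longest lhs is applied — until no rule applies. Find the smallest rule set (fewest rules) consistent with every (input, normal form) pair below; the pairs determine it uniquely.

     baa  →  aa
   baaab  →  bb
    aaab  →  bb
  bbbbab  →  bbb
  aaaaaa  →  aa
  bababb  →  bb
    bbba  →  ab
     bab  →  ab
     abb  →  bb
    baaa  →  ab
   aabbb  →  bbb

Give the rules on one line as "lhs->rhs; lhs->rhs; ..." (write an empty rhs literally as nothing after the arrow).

  | baa => aa
  | baaab => aaab => abb => bb
  | aaab => abb => bb
  | bbbbab => bbabb => abbb => bbb

aaa->ab; abb->bb; ba->a; bba->ab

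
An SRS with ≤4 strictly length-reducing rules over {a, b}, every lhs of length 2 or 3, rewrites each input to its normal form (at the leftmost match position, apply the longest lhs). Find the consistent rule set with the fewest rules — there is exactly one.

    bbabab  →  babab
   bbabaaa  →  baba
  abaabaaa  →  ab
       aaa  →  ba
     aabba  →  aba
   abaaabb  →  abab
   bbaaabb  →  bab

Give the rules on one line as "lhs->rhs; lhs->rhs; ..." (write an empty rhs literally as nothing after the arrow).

  | bbabab => babab
  | bbabaaa => babaaa => babba => baba
  | abaabaaa => abaaaa => abbaa => abaa => abb => ab
  | aaa => ba

aa->b; aab->a; bb->b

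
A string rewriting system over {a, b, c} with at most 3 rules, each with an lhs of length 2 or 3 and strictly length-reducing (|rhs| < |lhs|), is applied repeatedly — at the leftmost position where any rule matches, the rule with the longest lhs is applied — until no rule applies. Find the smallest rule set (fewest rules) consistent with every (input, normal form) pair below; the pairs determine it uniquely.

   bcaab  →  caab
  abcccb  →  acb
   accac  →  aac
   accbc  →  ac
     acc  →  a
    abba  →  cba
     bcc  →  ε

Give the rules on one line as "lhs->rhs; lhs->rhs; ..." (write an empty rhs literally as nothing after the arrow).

abb->cb; bc->c; cc->

  | bcaab => caab
  | abcccb => acccb => acb
  | accac => aac
  | accbc => abc => ac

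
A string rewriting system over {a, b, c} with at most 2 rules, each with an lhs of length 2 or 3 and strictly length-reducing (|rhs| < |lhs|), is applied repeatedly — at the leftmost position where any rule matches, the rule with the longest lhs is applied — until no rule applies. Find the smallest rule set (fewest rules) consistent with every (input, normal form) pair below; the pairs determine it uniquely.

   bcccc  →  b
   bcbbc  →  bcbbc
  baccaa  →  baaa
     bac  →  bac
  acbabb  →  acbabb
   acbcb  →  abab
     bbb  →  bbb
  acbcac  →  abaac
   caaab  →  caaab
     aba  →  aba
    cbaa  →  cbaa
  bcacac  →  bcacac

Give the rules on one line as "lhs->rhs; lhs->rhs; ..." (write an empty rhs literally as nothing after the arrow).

  | bcccc => bcc => b
  | bcbbc
  | baccaa => baaa
  | bac

cbc->ba; cc->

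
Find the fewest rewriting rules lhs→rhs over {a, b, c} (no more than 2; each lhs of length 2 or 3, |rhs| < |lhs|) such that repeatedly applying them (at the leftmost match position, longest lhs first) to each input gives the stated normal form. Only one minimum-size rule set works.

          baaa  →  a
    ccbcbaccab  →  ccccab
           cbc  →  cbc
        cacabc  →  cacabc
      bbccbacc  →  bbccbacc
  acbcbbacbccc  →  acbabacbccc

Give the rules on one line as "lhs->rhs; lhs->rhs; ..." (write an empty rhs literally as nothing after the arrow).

baa->; bcb->ba

  | baaa => a
  | ccbcbaccab => ccbaaccab => ccccab
  | cbc
  | cacabc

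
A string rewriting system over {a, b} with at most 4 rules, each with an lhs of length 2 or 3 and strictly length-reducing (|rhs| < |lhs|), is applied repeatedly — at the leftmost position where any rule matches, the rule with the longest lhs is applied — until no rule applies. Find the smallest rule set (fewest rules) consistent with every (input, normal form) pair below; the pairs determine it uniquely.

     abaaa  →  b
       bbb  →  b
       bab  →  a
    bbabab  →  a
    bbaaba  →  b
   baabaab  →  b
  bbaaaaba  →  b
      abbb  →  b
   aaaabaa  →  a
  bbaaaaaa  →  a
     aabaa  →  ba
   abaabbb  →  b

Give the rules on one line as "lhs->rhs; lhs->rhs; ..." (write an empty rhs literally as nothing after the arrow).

aa->b; ab->b; bb->a

  | abaaa => baaa => bba => aa => b
  | bbb => ab => b
  | bab => bb => a
  | bbabab => aabab => bbab => aab => bb => a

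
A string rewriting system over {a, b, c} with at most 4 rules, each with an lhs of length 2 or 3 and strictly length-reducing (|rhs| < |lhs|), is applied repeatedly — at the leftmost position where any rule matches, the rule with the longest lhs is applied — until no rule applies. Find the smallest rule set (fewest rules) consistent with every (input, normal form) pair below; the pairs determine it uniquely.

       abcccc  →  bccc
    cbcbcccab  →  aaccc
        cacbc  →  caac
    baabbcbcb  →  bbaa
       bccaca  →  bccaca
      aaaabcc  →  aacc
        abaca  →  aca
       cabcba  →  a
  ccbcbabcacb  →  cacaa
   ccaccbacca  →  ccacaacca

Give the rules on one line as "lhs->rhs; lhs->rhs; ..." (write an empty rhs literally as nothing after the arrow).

aab->; ab->; abc->b; cb->a

  | abcccc => bccc
  | cbcbcccab => acbcccab => aacccab => aaccc
  | cacbc => caac
  | baabbcbcb => bbcbcb => bbacb => bbaa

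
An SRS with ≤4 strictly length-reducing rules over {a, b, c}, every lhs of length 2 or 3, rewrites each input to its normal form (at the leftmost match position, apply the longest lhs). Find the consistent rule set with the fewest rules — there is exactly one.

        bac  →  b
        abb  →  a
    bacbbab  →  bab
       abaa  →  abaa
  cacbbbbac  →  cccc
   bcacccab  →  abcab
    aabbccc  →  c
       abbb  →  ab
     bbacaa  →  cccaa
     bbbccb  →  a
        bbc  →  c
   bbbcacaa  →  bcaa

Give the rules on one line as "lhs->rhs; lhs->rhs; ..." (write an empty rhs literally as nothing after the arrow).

ac->; bb->; bba->cc; bcc->ab

  | bac => b
  | abb => a
  | bacbbab => bbbab => bab
  | abaa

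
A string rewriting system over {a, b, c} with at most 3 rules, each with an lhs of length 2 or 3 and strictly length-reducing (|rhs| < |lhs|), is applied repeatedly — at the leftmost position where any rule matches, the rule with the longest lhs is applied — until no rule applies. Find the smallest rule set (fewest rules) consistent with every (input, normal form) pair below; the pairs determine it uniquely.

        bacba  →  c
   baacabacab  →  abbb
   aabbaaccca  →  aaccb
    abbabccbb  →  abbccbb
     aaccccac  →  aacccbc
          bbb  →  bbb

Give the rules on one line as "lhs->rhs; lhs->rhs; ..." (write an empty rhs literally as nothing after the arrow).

ba->; ca->b

  | bacba => cba => c
  | baacabacab => acabacab => abbacab => abcab => abbb
  | aabbaaccca => aabaccca => aaccca => aaccb
  | abbabccbb => abbccbb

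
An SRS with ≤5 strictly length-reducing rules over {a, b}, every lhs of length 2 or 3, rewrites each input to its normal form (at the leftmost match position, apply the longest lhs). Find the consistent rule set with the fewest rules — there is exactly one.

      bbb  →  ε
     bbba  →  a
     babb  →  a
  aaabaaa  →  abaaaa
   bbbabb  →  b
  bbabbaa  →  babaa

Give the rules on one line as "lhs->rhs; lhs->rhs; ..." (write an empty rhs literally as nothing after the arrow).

aab->ba; abb->b; bb->a; bbb->

  | bbb => ε
  | bbba => a
  | babb => bb => a
  | aaabaaa => abaaaa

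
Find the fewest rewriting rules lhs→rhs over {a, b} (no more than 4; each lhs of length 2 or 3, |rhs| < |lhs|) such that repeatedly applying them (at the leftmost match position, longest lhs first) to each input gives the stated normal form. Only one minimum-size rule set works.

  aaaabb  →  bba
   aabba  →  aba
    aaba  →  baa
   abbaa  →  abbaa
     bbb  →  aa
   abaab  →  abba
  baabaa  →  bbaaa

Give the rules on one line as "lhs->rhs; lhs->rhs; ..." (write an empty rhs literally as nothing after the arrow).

  | aaaabb => aabab => baab => bba
  | aabba => baba => aba
  | aaba => baa
  | abbaa

aab->ba; bab->ab; bbb->aa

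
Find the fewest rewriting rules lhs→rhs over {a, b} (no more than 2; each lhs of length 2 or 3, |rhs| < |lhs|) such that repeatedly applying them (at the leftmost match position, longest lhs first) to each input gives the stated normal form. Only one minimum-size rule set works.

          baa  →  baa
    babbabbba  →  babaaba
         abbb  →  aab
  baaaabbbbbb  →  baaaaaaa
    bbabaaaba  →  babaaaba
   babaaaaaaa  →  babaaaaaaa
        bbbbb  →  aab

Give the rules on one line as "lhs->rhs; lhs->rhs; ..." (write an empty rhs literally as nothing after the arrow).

  | baa
  | babbabbba => bababbba => babaaba
  | abbb => aab
  | baaaabbbbbb => baaaaabbbb => baaaaaabb => baaaaaaa

bb->a; bba->ba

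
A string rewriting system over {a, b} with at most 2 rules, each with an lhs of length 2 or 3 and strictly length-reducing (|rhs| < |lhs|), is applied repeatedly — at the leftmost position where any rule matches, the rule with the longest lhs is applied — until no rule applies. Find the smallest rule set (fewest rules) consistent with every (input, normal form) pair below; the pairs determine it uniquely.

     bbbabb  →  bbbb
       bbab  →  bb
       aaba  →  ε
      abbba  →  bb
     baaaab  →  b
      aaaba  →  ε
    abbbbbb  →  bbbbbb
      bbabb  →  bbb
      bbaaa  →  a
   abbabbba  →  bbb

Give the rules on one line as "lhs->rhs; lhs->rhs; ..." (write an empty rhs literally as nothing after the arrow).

ab->b; ba->

  | bbbabb => bbbb
  | bbab => bb
  | aaba => aba => ba => ε
  | abbba => bbba => bb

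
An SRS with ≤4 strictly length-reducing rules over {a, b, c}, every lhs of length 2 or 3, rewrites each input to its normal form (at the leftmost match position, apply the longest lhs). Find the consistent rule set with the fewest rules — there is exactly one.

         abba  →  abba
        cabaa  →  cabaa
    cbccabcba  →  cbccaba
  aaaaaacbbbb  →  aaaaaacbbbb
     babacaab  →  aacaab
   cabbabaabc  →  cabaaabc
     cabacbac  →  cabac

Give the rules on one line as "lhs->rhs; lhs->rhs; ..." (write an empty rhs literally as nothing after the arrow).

  | abba
  | cabaa
  | cbccabcba => cbccaba
  | aaaaaacbbbb

bab->a; bcb->b; cba->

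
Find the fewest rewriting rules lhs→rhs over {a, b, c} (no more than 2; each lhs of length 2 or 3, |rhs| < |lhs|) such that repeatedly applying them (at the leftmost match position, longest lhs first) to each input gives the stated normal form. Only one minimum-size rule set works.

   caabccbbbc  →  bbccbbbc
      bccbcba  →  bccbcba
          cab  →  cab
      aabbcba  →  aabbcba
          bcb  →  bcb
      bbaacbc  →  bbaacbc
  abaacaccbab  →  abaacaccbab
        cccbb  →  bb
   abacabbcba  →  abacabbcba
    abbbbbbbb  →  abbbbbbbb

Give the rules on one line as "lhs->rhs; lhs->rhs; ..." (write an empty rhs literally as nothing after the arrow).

  | caabccbbbc => bbccbbbc
  | bccbcba
  | cab
  | aabbcba

caa->b; ccc->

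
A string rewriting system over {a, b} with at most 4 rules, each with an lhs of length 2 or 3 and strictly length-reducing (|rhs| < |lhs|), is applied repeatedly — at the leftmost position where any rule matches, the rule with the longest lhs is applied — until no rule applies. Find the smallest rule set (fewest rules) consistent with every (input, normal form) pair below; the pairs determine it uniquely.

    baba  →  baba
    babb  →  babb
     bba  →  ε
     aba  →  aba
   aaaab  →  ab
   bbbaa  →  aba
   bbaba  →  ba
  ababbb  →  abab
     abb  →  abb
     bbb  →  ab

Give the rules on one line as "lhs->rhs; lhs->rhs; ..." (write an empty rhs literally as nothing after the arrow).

aa->a; bba->; bbb->ab

  | baba
  | babb
  | bba => ε
  | aba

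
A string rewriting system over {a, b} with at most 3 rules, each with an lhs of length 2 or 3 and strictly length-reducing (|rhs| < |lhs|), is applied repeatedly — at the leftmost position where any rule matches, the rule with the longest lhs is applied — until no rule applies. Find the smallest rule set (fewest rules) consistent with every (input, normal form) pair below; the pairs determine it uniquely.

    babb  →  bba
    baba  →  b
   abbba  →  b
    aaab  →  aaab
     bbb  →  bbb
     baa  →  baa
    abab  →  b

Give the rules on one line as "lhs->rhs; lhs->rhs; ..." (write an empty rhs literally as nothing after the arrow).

aba->; abb->ba

  | babb => bba
  | baba => b
  | abbba => baba => b
  | aaab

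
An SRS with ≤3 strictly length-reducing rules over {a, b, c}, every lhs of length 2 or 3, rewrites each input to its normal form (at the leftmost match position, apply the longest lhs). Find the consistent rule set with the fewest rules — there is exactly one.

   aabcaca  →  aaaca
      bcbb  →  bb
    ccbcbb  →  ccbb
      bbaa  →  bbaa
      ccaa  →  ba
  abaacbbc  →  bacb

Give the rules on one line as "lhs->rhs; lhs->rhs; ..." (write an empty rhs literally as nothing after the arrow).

  | aabcaca => aaaca
  | bcbb => bb
  | ccbcbb => ccbb
  | bbaa

aba->b; bc->; cca->b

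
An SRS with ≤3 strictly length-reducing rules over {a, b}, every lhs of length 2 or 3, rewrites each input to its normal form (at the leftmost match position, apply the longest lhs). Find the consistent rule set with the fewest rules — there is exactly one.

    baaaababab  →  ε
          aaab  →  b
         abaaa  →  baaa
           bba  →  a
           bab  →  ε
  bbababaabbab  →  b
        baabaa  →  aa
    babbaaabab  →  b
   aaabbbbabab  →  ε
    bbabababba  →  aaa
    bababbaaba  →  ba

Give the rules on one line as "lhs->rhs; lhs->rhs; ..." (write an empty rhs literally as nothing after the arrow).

ab->b; abb->aa; bb->

  | baaaababab => baaababab => baababab => bababab => bbabab => abab => bab => bb => ε
  | aaab => aab => ab => b
  | abaaa => baaa
  | bba => a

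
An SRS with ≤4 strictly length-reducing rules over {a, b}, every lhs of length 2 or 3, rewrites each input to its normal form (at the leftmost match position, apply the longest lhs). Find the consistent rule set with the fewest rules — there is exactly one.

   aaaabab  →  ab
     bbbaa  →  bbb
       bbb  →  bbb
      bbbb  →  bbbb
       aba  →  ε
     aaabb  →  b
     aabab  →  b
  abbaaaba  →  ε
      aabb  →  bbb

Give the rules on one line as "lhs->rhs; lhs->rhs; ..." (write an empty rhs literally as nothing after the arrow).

aa->b; aba->; ba->b; bab->

  | aaaabab => baabab => babab => ab
  | bbbaa => bbba => bbb
  | bbb
  | bbbb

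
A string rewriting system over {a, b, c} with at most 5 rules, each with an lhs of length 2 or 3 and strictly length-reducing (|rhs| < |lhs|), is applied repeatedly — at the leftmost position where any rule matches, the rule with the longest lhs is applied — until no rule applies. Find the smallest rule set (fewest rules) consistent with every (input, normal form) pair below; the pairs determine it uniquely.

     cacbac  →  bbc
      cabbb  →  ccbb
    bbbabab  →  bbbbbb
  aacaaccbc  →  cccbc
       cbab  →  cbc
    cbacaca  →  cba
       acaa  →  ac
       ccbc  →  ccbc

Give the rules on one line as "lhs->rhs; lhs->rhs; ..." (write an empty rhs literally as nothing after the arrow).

aa->; ab->c; aba->bb; cac->a

  | cacbac => abac => bbc
  | cabbb => ccbb
  | bbbabab => bbbbbb
  | aacaaccbc => caaccbc => cccbc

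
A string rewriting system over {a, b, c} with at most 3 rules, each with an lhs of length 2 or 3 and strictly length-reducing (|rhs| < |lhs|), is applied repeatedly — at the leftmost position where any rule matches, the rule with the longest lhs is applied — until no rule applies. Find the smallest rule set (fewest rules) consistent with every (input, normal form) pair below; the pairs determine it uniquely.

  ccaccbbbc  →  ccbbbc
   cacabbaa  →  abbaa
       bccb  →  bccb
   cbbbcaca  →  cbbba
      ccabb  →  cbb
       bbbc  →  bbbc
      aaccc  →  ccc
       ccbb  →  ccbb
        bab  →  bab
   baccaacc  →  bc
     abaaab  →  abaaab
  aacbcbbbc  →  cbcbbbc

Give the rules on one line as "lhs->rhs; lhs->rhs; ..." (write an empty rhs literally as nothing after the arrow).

  | ccaccbbbc => ccbbbc
  | cacabbaa => abbaa
  | bccb
  | cbbbcaca => cbbba

ac->c; ca->; cac->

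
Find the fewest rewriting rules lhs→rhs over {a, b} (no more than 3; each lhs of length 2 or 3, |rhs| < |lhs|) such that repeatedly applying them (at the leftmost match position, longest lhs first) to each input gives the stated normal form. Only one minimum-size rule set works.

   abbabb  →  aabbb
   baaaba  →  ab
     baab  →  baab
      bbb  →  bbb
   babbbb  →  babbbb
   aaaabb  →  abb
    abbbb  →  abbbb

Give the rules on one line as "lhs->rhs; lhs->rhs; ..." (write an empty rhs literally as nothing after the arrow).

aaa->; bba->ab

  | abbabb => aabbb
  | baaaba => bba => ab
  | baab
  | bbb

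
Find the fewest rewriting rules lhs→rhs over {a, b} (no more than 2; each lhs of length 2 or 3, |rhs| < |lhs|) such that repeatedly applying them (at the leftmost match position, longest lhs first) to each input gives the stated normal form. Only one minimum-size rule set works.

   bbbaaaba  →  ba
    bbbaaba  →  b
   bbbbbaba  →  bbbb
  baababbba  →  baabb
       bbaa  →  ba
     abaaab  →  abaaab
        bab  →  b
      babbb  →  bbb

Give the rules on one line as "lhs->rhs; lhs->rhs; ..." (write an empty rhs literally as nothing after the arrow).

bab->b; bba->b

  | bbbaaaba => bbaaba => baba => ba
  | bbbaaba => bbaba => bba => b
  | bbbbbaba => bbbbba => bbbb
  | baababbba => baabbba => baabb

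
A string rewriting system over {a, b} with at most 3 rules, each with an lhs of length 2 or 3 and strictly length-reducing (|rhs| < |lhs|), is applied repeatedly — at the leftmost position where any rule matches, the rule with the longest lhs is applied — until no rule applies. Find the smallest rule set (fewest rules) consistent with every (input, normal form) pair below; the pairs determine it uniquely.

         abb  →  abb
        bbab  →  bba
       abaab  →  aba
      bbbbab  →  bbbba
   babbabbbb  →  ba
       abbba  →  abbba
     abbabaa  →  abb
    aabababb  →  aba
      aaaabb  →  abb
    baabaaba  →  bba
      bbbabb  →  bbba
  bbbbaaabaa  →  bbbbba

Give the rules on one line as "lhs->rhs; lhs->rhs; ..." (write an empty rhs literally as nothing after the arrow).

aa->a; aaa->; bab->ba

  | abb
  | bbab => bba
  | abaab => abab => aba
  | bbbbab => bbbba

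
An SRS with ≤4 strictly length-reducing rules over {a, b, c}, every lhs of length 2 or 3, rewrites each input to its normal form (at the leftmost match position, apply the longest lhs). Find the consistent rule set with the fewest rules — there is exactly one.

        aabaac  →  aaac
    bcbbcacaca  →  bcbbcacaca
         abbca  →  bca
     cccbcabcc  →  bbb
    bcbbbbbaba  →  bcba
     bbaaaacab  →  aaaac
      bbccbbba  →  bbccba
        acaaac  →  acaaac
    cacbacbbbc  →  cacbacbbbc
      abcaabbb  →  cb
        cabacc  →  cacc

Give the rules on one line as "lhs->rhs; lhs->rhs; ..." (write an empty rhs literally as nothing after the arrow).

ab->; bba->a; ccc->b

  | aabaac => aaac
  | bcbbcacaca
  | abbca => bca
  | cccbcabcc => bbcabcc => bbccc => bbb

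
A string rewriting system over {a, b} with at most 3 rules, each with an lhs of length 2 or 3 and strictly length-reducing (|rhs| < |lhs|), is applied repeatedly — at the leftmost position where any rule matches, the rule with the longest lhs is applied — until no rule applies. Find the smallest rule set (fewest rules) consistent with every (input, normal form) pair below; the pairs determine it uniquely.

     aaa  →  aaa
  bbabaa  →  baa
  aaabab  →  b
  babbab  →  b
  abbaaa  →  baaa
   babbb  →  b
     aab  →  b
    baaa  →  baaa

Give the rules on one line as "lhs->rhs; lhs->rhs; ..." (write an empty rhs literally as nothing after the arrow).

  | aaa
  | bbabaa => babaa => bbaa => baa
  | aaabab => aabab => abab => bab => bb => b
  | babbab => bbbab => bbab => bab => bb => b

ab->b; bb->b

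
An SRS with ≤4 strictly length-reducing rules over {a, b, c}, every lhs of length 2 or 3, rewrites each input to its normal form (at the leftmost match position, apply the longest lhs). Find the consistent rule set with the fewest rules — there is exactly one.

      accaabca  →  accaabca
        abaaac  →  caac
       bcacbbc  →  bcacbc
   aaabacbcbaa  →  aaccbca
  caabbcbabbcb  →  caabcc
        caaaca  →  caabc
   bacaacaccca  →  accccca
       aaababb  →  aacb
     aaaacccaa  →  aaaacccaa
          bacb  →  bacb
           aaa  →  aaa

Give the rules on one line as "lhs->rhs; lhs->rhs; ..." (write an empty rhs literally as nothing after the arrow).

  | accaabca
  | abaaac => caac
  | bcacbbc => bcacbc
  | aaabacbcbaa => aaccbcbaa => aaccacaa => aaccbca

aba->c; aca->bc; bb->b; bcb->ac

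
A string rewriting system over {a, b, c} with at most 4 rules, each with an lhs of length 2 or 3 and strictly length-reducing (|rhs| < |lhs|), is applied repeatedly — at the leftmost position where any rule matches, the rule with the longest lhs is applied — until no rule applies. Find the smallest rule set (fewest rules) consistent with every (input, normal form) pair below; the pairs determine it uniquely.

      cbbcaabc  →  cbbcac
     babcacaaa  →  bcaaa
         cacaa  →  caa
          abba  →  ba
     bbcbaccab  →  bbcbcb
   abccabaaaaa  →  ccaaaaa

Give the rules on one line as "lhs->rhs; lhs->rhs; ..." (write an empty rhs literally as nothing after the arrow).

  | cbbcaabc => cbbcac
  | babcacaaa => bcacaaa => bcaaa
  | cacaa => caa
  | abba => ba

ab->; aca->a; acc->cb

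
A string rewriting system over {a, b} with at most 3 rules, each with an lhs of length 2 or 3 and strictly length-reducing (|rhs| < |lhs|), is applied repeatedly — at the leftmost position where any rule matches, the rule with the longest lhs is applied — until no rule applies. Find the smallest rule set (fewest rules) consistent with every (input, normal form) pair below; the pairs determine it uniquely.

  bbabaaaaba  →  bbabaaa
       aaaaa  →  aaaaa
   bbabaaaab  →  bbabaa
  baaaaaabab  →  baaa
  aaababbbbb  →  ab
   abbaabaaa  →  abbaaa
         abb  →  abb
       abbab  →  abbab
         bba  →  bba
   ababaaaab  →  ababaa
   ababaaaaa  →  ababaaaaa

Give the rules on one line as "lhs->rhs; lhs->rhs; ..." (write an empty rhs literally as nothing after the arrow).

aab->; bbb->a

  | bbabaaaaba => bbabaaa
  | aaaaa
  | bbabaaaab => bbabaa
  | baaaaaabab => baaaaab => baaa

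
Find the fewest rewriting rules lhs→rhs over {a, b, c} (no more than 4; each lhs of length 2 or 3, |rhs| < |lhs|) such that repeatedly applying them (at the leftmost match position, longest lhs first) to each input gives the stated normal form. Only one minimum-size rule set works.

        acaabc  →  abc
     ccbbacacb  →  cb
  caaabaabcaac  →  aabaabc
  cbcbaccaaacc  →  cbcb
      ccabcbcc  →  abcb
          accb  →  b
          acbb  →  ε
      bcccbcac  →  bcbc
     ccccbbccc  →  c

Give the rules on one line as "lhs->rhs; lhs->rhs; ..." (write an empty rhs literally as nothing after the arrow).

  | acaabc => caabc => abc
  | ccbbacacb => bbacacb => aacacb => acacb => cacb => cb
  | caaabaabcaac => aabaabcaac => aabaabac => aabaabc
  | cbcbaccaaacc => cbcbccaaacc => cbcbaaacc => cbcbaacc => cbcbacc => cbcbcc => cbcb

ac->c; bb->a; ca->; cc->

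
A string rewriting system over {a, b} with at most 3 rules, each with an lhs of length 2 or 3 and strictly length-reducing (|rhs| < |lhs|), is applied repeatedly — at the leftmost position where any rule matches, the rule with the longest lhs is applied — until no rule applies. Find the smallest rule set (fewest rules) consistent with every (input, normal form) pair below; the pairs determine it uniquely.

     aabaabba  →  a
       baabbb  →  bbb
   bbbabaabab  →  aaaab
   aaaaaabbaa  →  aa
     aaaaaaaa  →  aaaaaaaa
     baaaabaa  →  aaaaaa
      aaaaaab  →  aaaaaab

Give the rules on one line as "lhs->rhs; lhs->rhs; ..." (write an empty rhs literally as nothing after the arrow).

  | aabaabba => aaaabba => aaabba => aabba => abba => bba => ba => a
  | baabbb => aabbb => abbb => bbb
  | bbbabaabab => bbabaabab => babaabab => abaabab => aaabab => aaaab
  | aaaaaabbaa => aaaaabbaa => aaaabbaa => aaabbaa => aabbaa => abbaa => bbaa => baa => aa

abb->bb; ba->a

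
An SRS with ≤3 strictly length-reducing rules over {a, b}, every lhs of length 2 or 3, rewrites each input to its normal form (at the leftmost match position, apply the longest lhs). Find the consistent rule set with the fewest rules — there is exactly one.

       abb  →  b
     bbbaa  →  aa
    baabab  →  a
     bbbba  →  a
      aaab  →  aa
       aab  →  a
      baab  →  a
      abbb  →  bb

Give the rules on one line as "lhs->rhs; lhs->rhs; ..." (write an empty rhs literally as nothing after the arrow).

ab->; ba->a

  | abb => b
  | bbbaa => bbaa => baa => aa
  | baabab => aabab => aab => a
  | bbbba => bbba => bba => ba => a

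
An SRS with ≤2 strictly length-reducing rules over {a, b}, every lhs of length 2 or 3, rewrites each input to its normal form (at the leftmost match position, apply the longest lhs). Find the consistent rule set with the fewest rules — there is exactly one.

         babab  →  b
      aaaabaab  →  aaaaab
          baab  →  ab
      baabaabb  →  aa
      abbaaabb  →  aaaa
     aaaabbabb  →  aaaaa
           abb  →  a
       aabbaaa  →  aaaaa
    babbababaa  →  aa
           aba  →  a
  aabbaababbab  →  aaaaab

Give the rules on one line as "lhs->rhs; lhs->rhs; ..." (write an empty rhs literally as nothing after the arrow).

ba->; bb->

  | babab => bab => b
  | aaaabaab => aaaaab
  | baab => ab
  | baabaabb => abaabb => aabb => aa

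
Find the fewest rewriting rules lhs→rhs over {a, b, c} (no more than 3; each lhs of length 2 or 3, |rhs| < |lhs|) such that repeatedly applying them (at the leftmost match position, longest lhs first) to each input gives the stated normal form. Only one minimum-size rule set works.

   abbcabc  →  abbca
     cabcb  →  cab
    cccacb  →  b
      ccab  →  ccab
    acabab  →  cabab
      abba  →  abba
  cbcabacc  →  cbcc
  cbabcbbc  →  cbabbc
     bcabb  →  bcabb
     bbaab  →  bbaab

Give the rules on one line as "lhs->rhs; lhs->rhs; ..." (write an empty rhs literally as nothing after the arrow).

  | abbcabc => abbca
  | cabcb => cab
  | cccacb => ccccb => ccb => b
  | ccab

abc->a; ac->c; ccb->b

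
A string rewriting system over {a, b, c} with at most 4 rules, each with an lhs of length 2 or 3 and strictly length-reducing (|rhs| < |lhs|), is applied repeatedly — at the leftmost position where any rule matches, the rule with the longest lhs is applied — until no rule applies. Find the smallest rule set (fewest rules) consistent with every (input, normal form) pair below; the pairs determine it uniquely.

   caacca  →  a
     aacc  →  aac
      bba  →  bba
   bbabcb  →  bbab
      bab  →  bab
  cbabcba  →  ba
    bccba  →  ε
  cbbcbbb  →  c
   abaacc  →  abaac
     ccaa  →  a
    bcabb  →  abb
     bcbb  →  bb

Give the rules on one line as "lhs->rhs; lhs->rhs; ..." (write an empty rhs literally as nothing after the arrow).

bc->; ca->; cb->c; cc->c

  | caacca => acca => aca => a
  | aacc => aac
  | bba
  | bbabcb => bbab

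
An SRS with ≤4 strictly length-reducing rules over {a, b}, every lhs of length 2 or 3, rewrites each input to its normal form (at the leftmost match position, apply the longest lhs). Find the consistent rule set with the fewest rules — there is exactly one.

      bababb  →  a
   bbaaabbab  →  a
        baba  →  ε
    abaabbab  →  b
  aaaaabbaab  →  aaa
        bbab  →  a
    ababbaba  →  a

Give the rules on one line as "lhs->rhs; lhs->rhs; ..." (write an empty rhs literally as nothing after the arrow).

  | bababb => babb => bb => a
  | bbaaabbab => aaaabbab => aaabab => aab => a
  | baba => ba => ε
  | abaabbab => abbab => bab => b

ab->; aba->; ba->; bb->a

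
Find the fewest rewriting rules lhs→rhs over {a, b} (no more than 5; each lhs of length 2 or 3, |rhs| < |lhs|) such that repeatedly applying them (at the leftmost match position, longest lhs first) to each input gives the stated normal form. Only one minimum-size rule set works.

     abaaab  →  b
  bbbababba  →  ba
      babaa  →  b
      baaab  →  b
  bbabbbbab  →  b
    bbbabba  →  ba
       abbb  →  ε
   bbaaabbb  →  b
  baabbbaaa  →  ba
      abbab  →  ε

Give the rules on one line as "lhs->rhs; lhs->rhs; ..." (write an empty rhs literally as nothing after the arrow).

  | abaaab => aaab => bab => b
  | bbbababba => bbababba => bababba => babba => baba => ba
  | babaa => baa => bb => b
  | baaab => bbab => bab => b

aa->b; ab->; abb->ab; bb->b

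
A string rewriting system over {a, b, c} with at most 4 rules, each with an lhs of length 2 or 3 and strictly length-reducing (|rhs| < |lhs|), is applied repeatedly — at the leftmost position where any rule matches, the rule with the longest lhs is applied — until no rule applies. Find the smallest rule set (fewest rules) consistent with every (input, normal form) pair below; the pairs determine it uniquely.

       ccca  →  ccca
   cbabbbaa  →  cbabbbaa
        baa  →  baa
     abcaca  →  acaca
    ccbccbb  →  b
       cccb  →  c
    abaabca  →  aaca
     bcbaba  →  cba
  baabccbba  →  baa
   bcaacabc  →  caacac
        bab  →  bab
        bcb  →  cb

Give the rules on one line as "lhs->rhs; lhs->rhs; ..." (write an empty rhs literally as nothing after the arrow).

aba->a; bc->c; ccb->

  | ccca
  | cbabbbaa
  | baa
  | abcaca => acaca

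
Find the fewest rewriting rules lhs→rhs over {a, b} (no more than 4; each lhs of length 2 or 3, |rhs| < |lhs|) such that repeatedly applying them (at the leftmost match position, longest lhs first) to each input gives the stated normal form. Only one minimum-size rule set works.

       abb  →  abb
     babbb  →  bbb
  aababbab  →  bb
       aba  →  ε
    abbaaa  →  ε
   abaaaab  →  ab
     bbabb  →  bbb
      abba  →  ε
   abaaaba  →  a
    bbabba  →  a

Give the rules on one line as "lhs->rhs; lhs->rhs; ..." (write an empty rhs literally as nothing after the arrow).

aa->; ba->a; bab->b

  | abb
  | babbb => bbb
  | aababbab => babbab => bbab => bb
  | aba => aa => ε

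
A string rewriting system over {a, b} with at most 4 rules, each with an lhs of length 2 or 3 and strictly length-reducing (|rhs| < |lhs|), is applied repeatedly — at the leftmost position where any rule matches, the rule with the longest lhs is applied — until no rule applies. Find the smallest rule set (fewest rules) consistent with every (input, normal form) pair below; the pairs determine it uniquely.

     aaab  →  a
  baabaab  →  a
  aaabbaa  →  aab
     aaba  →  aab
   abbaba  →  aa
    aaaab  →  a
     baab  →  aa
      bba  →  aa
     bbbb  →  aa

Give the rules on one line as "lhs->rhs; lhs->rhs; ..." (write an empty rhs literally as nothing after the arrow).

  | aaab => bb => a
  | baabaab => abbaab => aaaab => bab => bb => a
  | aaabbaa => bbbaa => abaa => aab
  | aaba => aab

aaa->b; ba->b; baa->ab; bb->a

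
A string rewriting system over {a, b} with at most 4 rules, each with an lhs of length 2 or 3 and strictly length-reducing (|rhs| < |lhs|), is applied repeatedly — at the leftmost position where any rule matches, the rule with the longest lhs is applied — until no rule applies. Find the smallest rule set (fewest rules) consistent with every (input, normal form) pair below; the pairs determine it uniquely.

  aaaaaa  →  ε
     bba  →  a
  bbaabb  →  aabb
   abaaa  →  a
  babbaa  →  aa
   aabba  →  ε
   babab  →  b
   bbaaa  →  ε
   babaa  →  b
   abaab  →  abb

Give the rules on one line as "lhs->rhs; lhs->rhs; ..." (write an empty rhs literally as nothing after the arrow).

  | aaaaaa => aaa => ε
  | bba => a
  | bbaabb => aabb
  | abaaa => aba => a

aaa->; ba->; baa->b; bba->a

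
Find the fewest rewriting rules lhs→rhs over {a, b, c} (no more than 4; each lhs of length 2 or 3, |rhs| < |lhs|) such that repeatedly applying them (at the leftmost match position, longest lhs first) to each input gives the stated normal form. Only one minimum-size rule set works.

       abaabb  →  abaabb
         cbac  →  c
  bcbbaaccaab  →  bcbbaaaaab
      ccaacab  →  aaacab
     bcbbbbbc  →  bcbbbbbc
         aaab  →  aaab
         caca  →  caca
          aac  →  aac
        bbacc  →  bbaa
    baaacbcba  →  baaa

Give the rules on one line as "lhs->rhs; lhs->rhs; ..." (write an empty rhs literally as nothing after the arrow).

cba->; cbc->c; cc->a

  | abaabb
  | cbac => c
  | bcbbaaccaab => bcbbaaaaab
  | ccaacab => aaacab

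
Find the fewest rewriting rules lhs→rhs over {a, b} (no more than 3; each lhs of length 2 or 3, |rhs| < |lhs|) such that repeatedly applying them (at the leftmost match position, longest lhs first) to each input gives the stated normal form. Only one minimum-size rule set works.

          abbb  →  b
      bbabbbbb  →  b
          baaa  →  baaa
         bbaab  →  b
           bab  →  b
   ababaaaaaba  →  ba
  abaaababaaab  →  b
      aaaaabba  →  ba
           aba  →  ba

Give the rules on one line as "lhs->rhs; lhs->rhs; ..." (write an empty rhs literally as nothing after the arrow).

ab->b; bb->b

  | abbb => bbb => bb => b
  | bbabbbbb => babbbbb => bbbbbb => bbbbb => bbbb => bbb => bb => b
  | baaa
  | bbaab => baab => bab => bb => b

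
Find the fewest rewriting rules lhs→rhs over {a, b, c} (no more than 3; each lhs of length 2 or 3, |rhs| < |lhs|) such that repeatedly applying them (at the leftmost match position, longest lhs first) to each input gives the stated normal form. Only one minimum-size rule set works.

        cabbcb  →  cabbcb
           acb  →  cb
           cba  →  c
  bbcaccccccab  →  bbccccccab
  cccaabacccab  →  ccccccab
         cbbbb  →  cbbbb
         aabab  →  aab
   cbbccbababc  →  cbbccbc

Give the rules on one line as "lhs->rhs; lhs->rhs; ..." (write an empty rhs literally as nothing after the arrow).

ac->c; ba->; bca->b

  | cabbcb
  | acb => cb
  | cba => c
  | bbcaccccccab => bbccccccab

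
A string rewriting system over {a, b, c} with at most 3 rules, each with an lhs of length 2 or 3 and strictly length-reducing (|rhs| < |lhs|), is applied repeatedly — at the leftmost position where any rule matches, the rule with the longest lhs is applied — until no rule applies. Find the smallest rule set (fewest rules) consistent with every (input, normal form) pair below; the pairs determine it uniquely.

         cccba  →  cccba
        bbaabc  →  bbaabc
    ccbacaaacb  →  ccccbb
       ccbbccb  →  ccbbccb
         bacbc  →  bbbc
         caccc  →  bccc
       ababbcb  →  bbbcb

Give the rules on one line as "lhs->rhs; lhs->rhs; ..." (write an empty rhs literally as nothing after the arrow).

acb->bb; bab->cb; ca->b

  | cccba
  | bbaabc
  | ccbacaaacb => ccbabaacb => cccbaacb => cccbabb => ccccbb
  | ccbbccb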